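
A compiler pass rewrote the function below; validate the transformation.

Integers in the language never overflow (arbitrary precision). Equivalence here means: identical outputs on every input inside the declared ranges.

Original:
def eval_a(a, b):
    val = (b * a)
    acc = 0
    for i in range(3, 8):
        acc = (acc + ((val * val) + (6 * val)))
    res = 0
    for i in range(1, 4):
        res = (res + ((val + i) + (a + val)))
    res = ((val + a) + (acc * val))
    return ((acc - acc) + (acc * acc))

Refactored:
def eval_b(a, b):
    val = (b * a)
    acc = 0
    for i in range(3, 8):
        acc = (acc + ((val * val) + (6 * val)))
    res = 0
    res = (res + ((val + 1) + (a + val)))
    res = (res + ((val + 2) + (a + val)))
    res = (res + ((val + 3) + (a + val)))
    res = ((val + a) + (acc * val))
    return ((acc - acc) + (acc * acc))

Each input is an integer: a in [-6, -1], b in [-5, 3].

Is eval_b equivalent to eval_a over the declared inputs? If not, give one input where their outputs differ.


The two versions differ — the changes include arithmetic usage differs, and loop structure differs, and constant usage differs, and statement counts differ.
Tracing a=-5, b=-5: eval_a: val := 25 | acc := 0 | iter i=3: | acc := 775 | iter i=4: | acc := 1550 | iter i=5: | acc := 2325 | iter i=6: | acc := 3100 | iter i=7: | acc := 3875 | res := 0 | iter i=1: | res := 46 | iter i=2: | res := 93 | iter i=3: | res := 141 | res := 96895 | result 15015625 | eval_b: val := 25 | acc := 0 | iter i=3: | acc := 775 | iter i=4: | acc := 1550 | iter i=5: | acc := 2325 | iter i=6: | acc := 3100 | iter i=7: | acc := 3875 | res := 0 | res := 46 | res := 93 | res := 141 | res := 96895 | result 15015625 — matching result 15015625.
Sweeping the whole domain (54 inputs) finds no disagreement.
verdict: equivalent


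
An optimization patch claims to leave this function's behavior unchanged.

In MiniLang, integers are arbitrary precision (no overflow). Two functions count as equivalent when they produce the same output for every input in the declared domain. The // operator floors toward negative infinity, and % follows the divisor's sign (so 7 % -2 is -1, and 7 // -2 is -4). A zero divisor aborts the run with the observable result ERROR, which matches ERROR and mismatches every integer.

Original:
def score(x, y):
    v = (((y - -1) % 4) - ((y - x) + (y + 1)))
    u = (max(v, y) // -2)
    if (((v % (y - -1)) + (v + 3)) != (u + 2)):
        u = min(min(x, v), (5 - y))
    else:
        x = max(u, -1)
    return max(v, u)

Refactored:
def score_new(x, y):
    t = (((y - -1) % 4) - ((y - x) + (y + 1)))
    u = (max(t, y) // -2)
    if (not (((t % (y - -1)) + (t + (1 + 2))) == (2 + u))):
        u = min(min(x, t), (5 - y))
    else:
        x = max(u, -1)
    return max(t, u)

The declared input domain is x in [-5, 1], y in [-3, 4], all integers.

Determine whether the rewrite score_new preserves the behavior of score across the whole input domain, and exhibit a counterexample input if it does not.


Equivalent — the differences include constant usage differs, and local variable names differ, and comparison usage differs, and boolean connective usage differs, and arithmetic usage differs, yet no declared input distinguishes the two.
One worked example (x=0, y=-1) — score: v=1, then u=-1, then a zero divisor aborts: ERROR; score_new: t=1, then u=-1, then a zero divisor aborts: ERROR; agreement on ERROR.
Sweeping the whole domain (56 inputs) finds no disagreement.
verdict: equivalent


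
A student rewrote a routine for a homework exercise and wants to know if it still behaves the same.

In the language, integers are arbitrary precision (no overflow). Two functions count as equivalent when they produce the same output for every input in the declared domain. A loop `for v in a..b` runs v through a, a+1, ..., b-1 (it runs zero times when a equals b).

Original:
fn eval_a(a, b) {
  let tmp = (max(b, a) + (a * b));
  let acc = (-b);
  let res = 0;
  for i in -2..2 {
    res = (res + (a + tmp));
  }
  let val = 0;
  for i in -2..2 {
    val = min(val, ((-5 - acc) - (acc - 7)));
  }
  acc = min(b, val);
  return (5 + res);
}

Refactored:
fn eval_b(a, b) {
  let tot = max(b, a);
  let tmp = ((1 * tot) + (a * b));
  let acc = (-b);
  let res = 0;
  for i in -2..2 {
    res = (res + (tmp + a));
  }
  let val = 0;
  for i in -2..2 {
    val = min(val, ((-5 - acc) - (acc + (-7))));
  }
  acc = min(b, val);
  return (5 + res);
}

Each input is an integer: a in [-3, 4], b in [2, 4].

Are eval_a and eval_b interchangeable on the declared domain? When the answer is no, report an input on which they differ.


Changes here: local variable names differ; constant usage differs; arithmetic usage differs; statement counts differ; the full 24-point sweep finds no disagreement.
verdict: equivalent


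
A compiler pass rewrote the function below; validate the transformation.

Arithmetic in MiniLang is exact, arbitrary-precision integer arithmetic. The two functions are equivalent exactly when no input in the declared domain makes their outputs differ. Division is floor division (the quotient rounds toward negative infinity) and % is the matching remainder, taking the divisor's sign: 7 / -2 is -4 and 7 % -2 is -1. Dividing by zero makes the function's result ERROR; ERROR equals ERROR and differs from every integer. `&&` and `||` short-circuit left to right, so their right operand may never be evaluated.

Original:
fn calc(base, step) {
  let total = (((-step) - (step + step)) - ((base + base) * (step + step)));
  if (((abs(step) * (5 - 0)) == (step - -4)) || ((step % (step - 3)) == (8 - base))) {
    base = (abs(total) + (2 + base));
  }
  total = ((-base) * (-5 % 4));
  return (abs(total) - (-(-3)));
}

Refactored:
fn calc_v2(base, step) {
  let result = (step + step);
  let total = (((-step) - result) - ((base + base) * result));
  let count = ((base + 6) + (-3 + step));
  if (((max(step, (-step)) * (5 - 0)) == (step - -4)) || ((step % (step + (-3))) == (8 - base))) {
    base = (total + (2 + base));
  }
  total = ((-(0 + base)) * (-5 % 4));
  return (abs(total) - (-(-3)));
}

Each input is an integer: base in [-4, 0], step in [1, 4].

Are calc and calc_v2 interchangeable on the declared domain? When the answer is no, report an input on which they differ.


Try base=0, step=1.
calc: total=-3, then (((abs(step) * (5 - 0)) == (step - -4)) || ((step % (step - 3)) == (8 - base))) is true, then base=5, then total=-15, then returns 12
calc_v2: result=2, then total=-3, then count=4, then (((max(step, (-step)) * (5 - 0)) == (step - -4)) || ((step % (step + (-3))) == (8 - base))) is true, then base=-1, then total=3, then returns 0
12 and 0 differ, so these are not the same function on this domain.
verdict: not equivalent; witness: base=0, step=1


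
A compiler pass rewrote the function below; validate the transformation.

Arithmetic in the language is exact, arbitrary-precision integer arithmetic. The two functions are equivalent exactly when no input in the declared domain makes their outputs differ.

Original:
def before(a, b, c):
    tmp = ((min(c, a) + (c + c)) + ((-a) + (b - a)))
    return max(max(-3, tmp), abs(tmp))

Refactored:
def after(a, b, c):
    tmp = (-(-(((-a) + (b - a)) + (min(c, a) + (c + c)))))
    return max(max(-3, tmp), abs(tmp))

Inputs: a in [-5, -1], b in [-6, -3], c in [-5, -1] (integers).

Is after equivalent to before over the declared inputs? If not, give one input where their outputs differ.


This is a faithful refactor — same computation, different form, but the computed results match everywhere.
Tracing a=-5, b=-3, c=-3: before: tmp := -4 | result 4 | after: tmp := -4 | result 4 — matching result 4.
Every one of the 100 inputs gives matching results.
verdict: equivalent


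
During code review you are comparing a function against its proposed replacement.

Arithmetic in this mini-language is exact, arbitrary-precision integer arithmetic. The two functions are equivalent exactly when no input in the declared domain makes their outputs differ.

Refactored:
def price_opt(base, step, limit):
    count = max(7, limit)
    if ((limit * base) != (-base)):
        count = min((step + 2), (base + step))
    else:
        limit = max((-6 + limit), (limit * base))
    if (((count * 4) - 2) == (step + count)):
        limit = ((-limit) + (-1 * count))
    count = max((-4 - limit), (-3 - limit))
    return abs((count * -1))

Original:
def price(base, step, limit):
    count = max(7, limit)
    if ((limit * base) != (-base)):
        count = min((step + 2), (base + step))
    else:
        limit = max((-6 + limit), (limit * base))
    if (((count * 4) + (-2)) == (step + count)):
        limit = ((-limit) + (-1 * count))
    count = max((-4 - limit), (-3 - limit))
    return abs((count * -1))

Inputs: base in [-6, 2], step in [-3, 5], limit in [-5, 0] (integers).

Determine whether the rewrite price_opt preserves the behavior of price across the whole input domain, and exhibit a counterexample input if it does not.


Side by side, the visible changes include: arithmetic usage differs.
Spot check at base=-4, step=-1, limit=-4 — price: count = 7; ((limit * base) != (-base)) -> true; count = -5; (((count * 4) + (-2)) == (step + count)) -> false; count = 1; return 1. price_opt: count = 7; ((limit * base) != (-base)) -> true; count = -5; (((count * 4) - 2) == (step + count)) -> false; count = 1; return 1. Both give 1.
Sweeping the whole domain (486 inputs) finds no disagreement.
verdict: equivalent


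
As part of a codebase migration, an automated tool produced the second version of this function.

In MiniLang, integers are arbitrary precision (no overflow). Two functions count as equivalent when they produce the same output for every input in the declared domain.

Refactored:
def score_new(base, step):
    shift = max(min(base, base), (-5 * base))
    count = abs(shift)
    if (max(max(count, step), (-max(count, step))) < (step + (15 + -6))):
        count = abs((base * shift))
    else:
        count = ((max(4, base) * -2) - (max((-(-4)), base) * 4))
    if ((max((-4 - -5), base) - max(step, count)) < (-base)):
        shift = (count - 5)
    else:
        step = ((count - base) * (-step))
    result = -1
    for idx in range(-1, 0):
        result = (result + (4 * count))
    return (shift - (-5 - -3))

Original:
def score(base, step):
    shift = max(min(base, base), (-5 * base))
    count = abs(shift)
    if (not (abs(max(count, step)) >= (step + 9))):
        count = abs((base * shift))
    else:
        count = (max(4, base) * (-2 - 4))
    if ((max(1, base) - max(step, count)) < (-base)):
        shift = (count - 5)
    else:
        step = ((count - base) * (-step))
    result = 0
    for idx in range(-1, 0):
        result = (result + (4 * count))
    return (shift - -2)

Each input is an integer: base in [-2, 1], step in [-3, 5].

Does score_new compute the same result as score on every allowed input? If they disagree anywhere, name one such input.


Equivalent. The suspicious edit (`0` became `-1`) never changes the result for any input inside the declared domain.
An exhaustive pass over the 36 declared inputs shows identical outputs.
Spot check at base=1, step=2 — score: shift=1, then count=1, then (not (abs(max(count, step)) >= (step + 9))) is true, then count=1, then ((max(1, base) - max(step, count)) < (-base)) is false, then step=0, then result=0, then (idx=-1), then result=4, then returns 3. score_new: shift=1, then count=1, then (max(max(count, step), (-max(count, step))) < (step + (15 + -6))) is true, then count=1, then ((max((-4 - -5), base) - max(step, count)) < (-base)) is false, then step=0, then result=-1, then (idx=-1), then result=3, then returns 3. Both give 3.
verdict: equivalent


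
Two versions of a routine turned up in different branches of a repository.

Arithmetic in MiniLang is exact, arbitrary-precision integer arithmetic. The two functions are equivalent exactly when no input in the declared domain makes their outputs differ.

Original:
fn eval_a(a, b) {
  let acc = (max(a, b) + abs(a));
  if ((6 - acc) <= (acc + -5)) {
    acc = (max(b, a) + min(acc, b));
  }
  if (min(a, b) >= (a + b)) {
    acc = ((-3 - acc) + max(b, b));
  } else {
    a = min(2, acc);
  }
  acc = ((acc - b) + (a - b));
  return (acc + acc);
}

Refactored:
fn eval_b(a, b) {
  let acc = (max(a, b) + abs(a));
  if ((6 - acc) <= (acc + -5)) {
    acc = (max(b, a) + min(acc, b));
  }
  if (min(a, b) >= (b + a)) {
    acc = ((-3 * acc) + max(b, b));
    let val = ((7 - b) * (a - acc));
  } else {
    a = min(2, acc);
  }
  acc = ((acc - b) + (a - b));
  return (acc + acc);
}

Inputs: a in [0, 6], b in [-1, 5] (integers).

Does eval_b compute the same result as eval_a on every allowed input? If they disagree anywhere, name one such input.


a=0, b=-1 yields -4 from eval_a but 2 from eval_b.
verdict: not equivalent; witness: a=0, b=-1


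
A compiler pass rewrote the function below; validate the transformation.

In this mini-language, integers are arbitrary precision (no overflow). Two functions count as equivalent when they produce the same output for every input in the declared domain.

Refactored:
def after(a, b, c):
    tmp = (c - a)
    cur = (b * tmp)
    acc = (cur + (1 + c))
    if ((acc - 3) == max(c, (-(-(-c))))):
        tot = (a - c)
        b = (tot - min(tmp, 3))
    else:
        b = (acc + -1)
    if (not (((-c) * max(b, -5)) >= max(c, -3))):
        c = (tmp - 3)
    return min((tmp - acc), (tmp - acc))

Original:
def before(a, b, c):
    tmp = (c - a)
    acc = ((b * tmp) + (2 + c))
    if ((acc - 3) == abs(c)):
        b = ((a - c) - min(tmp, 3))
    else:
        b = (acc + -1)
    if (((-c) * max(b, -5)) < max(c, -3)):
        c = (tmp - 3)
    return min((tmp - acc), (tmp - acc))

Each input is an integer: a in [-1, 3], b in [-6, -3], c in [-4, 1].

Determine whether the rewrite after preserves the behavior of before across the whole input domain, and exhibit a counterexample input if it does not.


Try a=-1, b=-6, c=-4.
before: tmp := -3 | acc := 16 | ((acc - 3) == abs(c)): false | b := 15 | (((-c) * max(b, -5)) < max(c, -3)): false | result -19
after: tmp := -3 | cur := 18 | acc := 15 | ((acc - 3) == max(c, (-(-(-c))))): false | b := 14 | (not (((-c) * max(b, -5)) >= max(c, -3))): false | result -18
-19 != -18, so the rewrite changes behavior.
verdict: not equivalent; witness: a=-1, b=-6, c=-4


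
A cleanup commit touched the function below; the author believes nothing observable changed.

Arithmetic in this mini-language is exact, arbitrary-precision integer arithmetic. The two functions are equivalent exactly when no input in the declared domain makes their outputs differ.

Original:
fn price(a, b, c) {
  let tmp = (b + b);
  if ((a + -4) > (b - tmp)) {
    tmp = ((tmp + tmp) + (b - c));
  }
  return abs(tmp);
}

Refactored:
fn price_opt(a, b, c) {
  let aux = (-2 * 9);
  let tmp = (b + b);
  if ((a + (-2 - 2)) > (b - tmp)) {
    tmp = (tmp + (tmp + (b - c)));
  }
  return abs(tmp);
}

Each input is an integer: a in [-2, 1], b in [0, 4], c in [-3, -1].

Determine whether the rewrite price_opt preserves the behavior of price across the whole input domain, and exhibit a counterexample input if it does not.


Among the additions is an assignment to `aux` whose value nothing reads, and its value is discarded.
Spot check at a=-2, b=1, c=-1 — price: tmp = 2; ((a + -4) > (b - tmp)) -> false; return 2. price_opt: aux = -18; tmp = 2; ((a + (-2 - 2)) > (b - tmp)) -> false; return 2. Both give 2.
An exhaustive pass over the 60 declared inputs shows identical outputs.
verdict: equivalent


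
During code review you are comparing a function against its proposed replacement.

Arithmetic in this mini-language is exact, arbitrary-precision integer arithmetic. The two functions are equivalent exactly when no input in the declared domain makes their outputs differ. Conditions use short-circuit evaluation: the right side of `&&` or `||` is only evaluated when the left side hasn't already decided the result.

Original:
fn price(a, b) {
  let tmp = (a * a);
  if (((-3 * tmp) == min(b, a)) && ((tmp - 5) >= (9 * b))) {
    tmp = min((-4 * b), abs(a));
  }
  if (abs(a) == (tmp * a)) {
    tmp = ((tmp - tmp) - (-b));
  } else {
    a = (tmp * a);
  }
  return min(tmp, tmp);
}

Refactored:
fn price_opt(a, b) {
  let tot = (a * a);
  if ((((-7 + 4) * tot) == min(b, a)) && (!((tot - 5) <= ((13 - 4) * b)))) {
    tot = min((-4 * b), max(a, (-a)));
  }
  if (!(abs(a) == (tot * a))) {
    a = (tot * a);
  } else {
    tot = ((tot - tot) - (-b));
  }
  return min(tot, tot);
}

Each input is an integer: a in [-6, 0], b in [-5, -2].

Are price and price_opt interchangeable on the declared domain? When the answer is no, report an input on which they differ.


There is a behavioral-looking edit here, yet the outcome never shifts on this domain.
Tracing a=-2, b=-4: price: tmp = 4; (((-3 * tmp) == min(b, a)) && ((tmp - 5) >= (9 * b))) -> false; (abs(a) == (tmp * a)) -> false; a = -8; return 4 | price_opt: tot = 4; ((((-7 + 4) * tot) == min(b, a)) && (!((tot - 5) <= ((13 - 4) * b)))) -> false; (!(abs(a) == (tot * a))) -> true; a = -8; return 4 — matching result 4.
Sweeping the whole domain (28 inputs) finds no disagreement.
verdict: equivalent


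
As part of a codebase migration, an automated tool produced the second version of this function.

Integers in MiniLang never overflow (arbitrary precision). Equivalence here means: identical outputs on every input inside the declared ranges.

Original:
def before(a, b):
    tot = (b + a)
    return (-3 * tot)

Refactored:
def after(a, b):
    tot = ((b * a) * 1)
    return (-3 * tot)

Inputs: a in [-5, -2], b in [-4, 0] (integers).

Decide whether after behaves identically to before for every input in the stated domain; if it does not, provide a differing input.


Run the pair on a=-5, b=-4.
before: tot=-9, then returns 27
after: tot=20, then returns -60
27 vs -60 — the two versions disagree here.
verdict: not equivalent; witness: a=-5, b=-4


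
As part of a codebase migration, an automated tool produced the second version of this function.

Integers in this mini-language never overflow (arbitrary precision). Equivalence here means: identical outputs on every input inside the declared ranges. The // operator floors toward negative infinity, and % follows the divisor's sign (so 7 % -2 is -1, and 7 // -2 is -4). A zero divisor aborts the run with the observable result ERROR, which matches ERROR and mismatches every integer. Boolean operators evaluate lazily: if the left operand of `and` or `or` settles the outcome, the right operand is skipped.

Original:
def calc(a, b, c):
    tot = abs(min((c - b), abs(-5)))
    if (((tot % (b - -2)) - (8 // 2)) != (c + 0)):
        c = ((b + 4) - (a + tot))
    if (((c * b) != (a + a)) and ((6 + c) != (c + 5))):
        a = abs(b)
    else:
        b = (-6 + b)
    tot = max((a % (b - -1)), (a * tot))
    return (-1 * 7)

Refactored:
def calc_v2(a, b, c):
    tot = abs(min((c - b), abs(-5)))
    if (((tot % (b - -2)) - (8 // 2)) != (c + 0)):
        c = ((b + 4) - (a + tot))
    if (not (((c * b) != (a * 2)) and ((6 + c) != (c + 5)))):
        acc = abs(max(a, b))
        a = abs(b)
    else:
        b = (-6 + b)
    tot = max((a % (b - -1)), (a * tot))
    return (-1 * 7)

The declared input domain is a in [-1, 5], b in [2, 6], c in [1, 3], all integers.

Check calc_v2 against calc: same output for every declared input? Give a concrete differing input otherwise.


Run the pair on a=-1, b=5, c=1.
calc: tot becomes 4; next (((tot % (b - -2)) - (8 // 2)) != (c + 0)) evaluates to true; next c becomes 6; next (((c * b) != (a + a)) and ((6 + c) != (c + 5))) evaluates to true; next a becomes 5; next tot becomes 20; next final value -7
calc_v2: tot becomes 4; next (((tot % (b - -2)) - (8 // 2)) != (c + 0)) evaluates to true; next c becomes 6; next (not (((c * b) != (a * 2)) and ((6 + c) != (c + 5)))) evaluates to false; next b becomes -1; next hits division by zero so the output is ERROR
-7 against ERROR: the behavior changed.
verdict: not equivalent; witness: a=-1, b=5, c=1


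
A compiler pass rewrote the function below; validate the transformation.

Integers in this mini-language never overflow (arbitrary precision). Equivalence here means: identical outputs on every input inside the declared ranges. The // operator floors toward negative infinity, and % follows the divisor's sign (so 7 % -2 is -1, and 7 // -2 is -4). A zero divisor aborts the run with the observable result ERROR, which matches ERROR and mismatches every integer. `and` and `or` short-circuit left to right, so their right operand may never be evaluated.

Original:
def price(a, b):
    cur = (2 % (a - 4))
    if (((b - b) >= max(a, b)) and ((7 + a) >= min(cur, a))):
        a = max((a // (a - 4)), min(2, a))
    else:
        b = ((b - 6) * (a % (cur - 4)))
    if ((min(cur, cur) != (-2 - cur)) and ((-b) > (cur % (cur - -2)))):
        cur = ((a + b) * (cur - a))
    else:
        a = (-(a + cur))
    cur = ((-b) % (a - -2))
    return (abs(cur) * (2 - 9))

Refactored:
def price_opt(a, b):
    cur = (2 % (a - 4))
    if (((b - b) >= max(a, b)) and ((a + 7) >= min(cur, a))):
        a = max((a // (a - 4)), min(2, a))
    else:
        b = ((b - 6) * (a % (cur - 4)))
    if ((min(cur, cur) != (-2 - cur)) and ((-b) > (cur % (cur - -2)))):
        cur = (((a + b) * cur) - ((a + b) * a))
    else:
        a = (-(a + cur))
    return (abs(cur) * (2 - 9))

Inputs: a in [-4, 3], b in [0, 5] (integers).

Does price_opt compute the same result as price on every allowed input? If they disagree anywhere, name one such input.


Evaluate both at a=-4, b=1.
price: cur := -6 | (((b - b) >= max(a, b)) and ((7 + a) >= min(cur, a))): false | b := 20 | ((min(cur, cur) != (-2 - cur)) and ((-b) > (cur % (cur - -2)))): false | a := 10 | cur := 4 | result -28
price_opt: cur := -6 | (((b - b) >= max(a, b)) and ((a + 7) >= min(cur, a))): false | b := 20 | ((min(cur, cur) != (-2 - cur)) and ((-b) > (cur % (cur - -2)))): false | a := 10 | result -42
-28 != -42, so the rewrite changes behavior.
verdict: not equivalent; witness: a=-4, b=1


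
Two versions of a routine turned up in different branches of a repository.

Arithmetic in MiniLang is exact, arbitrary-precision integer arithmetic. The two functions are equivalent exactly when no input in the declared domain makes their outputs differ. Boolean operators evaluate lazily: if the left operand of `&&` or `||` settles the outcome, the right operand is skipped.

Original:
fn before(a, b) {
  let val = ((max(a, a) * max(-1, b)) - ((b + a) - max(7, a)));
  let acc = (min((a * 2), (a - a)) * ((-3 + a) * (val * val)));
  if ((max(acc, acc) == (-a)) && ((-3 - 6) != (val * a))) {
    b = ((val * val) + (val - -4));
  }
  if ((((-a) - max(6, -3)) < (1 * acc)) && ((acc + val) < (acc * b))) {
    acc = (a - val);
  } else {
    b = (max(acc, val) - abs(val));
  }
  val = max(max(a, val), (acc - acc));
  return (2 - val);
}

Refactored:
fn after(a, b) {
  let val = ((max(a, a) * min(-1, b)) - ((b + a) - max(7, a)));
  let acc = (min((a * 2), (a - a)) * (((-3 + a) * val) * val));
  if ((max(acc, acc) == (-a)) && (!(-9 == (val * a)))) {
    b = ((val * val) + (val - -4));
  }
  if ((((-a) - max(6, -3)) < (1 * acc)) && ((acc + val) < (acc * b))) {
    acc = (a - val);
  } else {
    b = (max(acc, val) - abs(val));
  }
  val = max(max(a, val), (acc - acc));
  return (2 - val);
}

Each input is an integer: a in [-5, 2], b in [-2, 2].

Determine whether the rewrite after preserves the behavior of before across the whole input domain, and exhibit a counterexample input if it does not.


There is a counterexample at a=-5, b=-2: -17 on one side, -22 on the other.
before: val = 19; acc = 28880; ((max(acc, acc) == (-a)) && ((-3 - 6) != (val * a))) -> false; ((((-a) - max(6, -3)) < (1 * acc)) && ((acc + val) < (acc * b))) -> false; b = 28861; val = 19; return -17
after: val = 24; acc = 46080; ((max(acc, acc) == (-a)) && (!(-9 == (val * a)))) -> false; ((((-a) - max(6, -3)) < (1 * acc)) && ((acc + val) < (acc * b))) -> false; b = 46056; val = 24; return -22
verdict: not equivalent; witness: a=-5, b=-2


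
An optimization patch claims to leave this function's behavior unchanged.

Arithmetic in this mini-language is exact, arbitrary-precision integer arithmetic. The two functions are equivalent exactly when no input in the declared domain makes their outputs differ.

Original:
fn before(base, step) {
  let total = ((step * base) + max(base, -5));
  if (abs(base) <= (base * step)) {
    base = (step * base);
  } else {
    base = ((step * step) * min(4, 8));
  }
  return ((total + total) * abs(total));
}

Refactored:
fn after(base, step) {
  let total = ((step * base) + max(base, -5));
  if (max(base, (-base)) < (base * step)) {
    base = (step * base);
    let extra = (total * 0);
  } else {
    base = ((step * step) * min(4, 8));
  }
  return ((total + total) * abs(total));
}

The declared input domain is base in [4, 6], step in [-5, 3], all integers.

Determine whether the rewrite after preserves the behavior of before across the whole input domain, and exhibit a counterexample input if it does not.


There is a behavioral-looking edit here, yet the outcome never shifts on this domain.
Tracing base=4, step=-1: before: total=0, then (abs(base) <= (base * step)) is false, then base=4, then returns 0 | after: total=0, then (max(base, (-base)) < (base * step)) is false, then base=4, then returns 0 — matching result 0.
Every one of the 27 inputs gives matching results.
verdict: equivalent


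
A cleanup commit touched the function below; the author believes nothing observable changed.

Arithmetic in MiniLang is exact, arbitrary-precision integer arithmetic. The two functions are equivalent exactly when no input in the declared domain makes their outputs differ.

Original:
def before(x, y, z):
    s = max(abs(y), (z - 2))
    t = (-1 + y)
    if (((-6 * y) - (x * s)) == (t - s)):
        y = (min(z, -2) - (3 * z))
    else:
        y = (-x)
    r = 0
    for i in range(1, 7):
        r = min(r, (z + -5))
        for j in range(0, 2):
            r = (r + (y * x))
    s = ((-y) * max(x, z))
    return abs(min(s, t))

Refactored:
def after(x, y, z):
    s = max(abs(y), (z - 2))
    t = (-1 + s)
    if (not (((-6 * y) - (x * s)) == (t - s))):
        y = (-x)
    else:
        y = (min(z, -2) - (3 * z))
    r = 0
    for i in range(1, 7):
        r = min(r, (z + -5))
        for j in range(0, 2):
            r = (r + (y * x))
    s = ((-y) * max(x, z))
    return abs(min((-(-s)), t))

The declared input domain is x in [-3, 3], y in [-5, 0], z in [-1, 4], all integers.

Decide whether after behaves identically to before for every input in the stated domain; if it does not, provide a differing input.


The rewrite breaks on x=-3, y=-5, z=-1, where the results are 6 and 3.
before: s := 5 | t := -6 | (((-6 * y) - (x * s)) == (t - s)): false | y := 3 | r := 0 | iter i=1: | r := -6 | iter j=0: | r := -15 | iter j=1: | r := -24 | iter i=2: | r := -24 | iter j=0: | r := -33 | iter j=1: | r := -42 | iter i=3: | r := -42 | iter j=0: | r := -51 | iter j=1: | r := -60 | iter i=4: | r := -60 | iter j=0: | r := -69 | iter j=1: | r := -78 | iter i=5: | r := -78 | iter j=0: | r := -87 | iter j=1: | r := -96 | iter i=6: | r := -96 | iter j=0: | r := -105 | iter j=1: | r := -114 | s := 3 | result 6
after: s := 5 | t := 4 | (not (((-6 * y) - (x * s)) == (t - s))): true | y := 3 | r := 0 | iter i=1: | r := -6 | iter j=0: | r := -15 | iter j=1: | r := -24 | iter i=2: | r := -24 | iter j=0: | r := -33 | iter j=1: | r := -42 | iter i=3: | r := -42 | iter j=0: | r := -51 | iter j=1: | r := -60 | iter i=4: | r := -60 | iter j=0: | r := -69 | iter j=1: | r := -78 | iter i=5: | r := -78 | iter j=0: | r := -87 | iter j=1: | r := -96 | iter i=6: | r := -96 | iter j=0: | r := -105 | iter j=1: | r := -114 | s := 3 | result 3
verdict: not equivalent; witness: x=-3, y=-5, z=-1


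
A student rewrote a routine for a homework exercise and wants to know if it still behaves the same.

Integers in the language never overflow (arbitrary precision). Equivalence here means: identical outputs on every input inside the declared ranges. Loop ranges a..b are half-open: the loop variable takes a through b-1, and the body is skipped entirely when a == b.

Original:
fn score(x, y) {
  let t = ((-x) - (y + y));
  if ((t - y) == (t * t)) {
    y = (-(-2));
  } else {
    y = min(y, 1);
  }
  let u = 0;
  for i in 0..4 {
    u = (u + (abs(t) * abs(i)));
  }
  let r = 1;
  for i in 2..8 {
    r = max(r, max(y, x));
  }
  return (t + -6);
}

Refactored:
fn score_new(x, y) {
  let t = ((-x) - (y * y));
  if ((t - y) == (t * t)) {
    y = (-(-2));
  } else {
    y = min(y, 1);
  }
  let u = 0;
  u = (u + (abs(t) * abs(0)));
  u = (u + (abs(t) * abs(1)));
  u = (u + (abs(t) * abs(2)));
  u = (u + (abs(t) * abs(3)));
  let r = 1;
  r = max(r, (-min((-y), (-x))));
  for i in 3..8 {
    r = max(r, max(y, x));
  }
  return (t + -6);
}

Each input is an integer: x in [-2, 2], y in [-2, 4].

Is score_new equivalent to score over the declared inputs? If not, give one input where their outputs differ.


Run the pair on x=-2, y=-2.
score: t = 6; ((t - y) == (t * t)) -> false; y = -2; u = 0; [i=0]; u = 0; [i=1]; u = 6; [i=2]; u = 18; [i=3]; u = 36; r = 1; [i=2]; r = 1; [i=3]; r = 1; [i=4]; r = 1; [i=5]; r = 1; [i=6]; r = 1; [i=7]; r = 1; return 0
score_new: t = -2; ((t - y) == (t * t)) -> false; y = -2; u = 0; u = 0; u = 2; u = 6; u = 12; r = 1; r = 1; [i=3]; r = 1; [i=4]; r = 1; [i=5]; r = 1; [i=6]; r = 1; [i=7]; r = 1; return -8
0 against -8: the behavior changed.
verdict: not equivalent; witness: x=-2, y=-2


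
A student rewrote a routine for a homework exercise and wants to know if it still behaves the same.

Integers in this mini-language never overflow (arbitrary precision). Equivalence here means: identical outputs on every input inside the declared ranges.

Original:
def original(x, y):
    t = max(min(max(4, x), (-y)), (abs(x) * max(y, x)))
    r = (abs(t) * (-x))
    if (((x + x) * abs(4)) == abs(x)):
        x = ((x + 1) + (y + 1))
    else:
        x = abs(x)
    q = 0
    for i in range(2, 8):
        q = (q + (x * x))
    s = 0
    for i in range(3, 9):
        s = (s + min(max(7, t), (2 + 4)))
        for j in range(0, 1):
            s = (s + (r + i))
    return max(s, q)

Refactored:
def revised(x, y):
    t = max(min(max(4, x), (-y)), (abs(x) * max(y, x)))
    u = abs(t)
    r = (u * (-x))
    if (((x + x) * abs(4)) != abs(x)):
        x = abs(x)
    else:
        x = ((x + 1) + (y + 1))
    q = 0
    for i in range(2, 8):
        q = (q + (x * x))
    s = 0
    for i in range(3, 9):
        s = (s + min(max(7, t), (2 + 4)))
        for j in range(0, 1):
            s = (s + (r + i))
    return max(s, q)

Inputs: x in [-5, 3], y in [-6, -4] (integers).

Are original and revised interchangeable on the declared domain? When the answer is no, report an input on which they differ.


Comparing the listings, the differences include: statement counts differ, plus local variable names differ, plus comparison usage differs.
One worked example (x=0, y=-5) — original: t := 4 | r := 0 | (((x + x) * abs(4)) == abs(x)): true | x := -3 | q := 0 | iter i=2: | q := 9 | iter i=3: | q := 18 | iter i=4: | q := 27 | iter i=5: | q := 36 | iter i=6: | q := 45 | iter i=7: | q := 54 | s := 0 | iter i=3: | s := 6 | iter j=0: | s := 9 | iter i=4: | s := 15 | iter j=0: | s := 19 | iter i=5: | s := 25 | iter j=0: | s := 30 | iter i=6: | s := 36 | iter j=0: | s := 42 | iter i=7: | s := 48 | iter j=0: | s := 55 | iter i=8: | s := 61 | iter j=0: | s := 69 | result 69; revised: t := 4 | u := 4 | r := 0 | (((x + x) * abs(4)) != abs(x)): false | x := -3 | q := 0 | iter i=2: | q := 9 | iter i=3: | q := 18 | iter i=4: | q := 27 | iter i=5: | q := 36 | iter i=6: | q := 45 | iter i=7: | q := 54 | s := 0 | iter i=3: | s := 6 | iter j=0: | s := 9 | iter i=4: | s := 15 | iter j=0: | s := 19 | iter i=5: | s := 25 | iter j=0: | s := 30 | iter i=6: | s := 36 | iter j=0: | s := 42 | iter i=7: | s := 48 | iter j=0: | s := 55 | iter i=8: | s := 61 | iter j=0: | s := 69 | result 69; agreement on 69.
Checked all 27 inputs in the declared domain: the outputs agree on every one.
verdict: equivalent


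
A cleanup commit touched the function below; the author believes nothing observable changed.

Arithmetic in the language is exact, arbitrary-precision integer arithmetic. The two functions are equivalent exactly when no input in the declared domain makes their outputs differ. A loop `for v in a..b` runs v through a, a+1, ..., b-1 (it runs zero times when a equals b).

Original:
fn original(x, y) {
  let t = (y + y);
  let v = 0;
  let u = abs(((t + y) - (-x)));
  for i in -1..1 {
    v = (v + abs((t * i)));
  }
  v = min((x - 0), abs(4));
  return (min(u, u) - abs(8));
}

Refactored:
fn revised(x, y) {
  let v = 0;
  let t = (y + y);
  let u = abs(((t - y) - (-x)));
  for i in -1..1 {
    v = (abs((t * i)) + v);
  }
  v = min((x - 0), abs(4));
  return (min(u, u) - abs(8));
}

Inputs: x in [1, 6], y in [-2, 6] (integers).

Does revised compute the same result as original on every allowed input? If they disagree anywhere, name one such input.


Try x=1, y=-2.
original: t becomes -4; next v becomes 0; next u becomes 5; next at i=-1:; next v becomes 4; next at i=0:; next v becomes 4; next v becomes 1; next final value -3
revised: v becomes 0; next t becomes -4; next u becomes 1; next at i=-1:; next v becomes 4; next at i=0:; next v becomes 4; next v becomes 1; next final value -7
-3 and -7 differ, so these are not the same function on this domain.
verdict: not equivalent; witness: x=1, y=-2


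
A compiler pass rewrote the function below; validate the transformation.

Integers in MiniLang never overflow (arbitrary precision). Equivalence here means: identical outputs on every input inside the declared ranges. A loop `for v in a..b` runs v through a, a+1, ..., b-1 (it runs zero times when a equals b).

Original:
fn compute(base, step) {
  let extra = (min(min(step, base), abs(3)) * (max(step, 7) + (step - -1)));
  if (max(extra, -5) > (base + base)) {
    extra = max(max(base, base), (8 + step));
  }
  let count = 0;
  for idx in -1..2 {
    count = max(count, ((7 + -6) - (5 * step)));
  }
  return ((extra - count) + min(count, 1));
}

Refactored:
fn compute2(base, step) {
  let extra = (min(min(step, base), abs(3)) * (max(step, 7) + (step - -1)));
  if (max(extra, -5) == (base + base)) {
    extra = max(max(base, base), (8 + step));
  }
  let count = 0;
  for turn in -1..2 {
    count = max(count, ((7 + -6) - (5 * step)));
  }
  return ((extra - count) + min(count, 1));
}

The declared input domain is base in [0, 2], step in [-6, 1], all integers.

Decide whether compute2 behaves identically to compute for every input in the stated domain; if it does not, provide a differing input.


These are not equivalent — on base=0, step=0 the outputs split (0 vs 8).
compute: extra=0, then (max(extra, -5) > (base + base)) is false, then count=0, then (idx=-1), then count=1, then (idx=0), then count=1, then (idx=1), then count=1, then returns 0
compute2: extra=0, then (max(extra, -5) == (base + base)) is true, then extra=8, then count=0, then (turn=-1), then count=1, then (turn=0), then count=1, then (turn=1), then count=1, then returns 8
verdict: not equivalent; witness: base=0, step=0


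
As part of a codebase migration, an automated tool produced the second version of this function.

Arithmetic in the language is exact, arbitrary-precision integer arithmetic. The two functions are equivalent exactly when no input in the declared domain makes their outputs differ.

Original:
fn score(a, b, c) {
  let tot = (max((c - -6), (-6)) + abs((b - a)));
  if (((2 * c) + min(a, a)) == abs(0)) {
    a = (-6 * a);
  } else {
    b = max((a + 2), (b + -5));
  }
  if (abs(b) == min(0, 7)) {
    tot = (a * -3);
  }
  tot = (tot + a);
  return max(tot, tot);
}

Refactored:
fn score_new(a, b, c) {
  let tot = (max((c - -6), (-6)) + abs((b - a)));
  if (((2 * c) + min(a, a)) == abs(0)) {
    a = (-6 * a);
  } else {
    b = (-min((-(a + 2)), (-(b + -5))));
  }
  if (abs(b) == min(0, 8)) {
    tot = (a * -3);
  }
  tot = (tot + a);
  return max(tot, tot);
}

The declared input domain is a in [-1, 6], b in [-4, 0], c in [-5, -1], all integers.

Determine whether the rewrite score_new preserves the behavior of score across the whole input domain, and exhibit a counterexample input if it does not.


The one real change (`7` became `8`) has no effect anywhere in the declared ranges.
One worked example (a=5, b=-4, c=-4) — score: tot = 11; (((2 * c) + min(a, a)) == abs(0)) -> false; b = 7; (abs(b) == min(0, 7)) -> false; tot = 16; return 16; score_new: tot = 11; (((2 * c) + min(a, a)) == abs(0)) -> false; b = 7; (abs(b) == min(0, 8)) -> false; tot = 16; return 16; agreement on 16.
Every one of the 200 inputs gives matching results.
verdict: equivalent


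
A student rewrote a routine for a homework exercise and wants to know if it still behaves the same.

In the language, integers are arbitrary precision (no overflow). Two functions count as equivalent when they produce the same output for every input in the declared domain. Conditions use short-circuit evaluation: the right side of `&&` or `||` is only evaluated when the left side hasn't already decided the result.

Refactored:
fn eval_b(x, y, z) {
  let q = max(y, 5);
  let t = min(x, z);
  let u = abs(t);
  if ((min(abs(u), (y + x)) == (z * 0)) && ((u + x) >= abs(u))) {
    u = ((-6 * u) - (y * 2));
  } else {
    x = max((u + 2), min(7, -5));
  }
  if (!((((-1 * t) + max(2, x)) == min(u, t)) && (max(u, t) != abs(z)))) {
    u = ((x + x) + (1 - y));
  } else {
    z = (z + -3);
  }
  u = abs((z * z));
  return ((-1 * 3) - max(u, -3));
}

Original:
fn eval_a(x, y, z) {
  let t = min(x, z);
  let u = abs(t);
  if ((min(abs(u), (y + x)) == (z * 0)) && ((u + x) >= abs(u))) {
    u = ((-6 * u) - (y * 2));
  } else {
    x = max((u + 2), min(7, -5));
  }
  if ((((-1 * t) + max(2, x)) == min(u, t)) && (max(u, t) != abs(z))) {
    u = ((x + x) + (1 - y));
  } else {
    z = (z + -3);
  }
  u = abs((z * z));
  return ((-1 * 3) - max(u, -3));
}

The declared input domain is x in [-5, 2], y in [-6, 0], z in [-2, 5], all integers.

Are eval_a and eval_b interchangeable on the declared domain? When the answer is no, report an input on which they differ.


Not equivalent: x=-5, y=-6, z=-2 separates them (-28 vs -7).
eval_a: t becomes -5; next u becomes 5; next ((min(abs(u), (y + x)) == (z * 0)) && ((u + x) >= abs(u))) evaluates to false; next x becomes 7; next ((((-1 * t) + max(2, x)) == min(u, t)) && (max(u, t) != abs(z))) evaluates to false; next z becomes -5; next u becomes 25; next final value -28
eval_b: q becomes 5; next t becomes -5; next u becomes 5; next ((min(abs(u), (y + x)) == (z * 0)) && ((u + x) >= abs(u))) evaluates to false; next x becomes 7; next (!((((-1 * t) + max(2, x)) == min(u, t)) && (max(u, t) != abs(z)))) evaluates to true; next u becomes 21; next u becomes 4; next final value -7
verdict: not equivalent; witness: x=-5, y=-6, z=-2


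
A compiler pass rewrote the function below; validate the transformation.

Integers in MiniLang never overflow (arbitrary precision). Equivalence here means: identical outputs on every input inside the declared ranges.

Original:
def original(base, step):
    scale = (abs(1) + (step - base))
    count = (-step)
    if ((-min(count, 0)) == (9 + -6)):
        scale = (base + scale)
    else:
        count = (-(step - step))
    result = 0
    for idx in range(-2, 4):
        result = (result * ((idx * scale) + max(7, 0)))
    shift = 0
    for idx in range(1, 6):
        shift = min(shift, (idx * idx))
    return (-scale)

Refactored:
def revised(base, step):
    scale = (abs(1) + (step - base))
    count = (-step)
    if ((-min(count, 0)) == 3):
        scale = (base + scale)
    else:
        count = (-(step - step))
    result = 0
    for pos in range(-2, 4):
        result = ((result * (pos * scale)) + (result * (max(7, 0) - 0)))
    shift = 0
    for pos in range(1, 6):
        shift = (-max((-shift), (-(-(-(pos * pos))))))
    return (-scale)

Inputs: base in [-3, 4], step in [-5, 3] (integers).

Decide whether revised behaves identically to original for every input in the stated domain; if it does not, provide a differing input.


This is a faithful refactor — local variable names differ; also arithmetic usage differs; also constant usage differs; also min/max/abs usage differs, but the computed results match everywhere.
Spot check at base=4, step=-4 — original: scale=-7, then count=4, then ((-min(count, 0)) == (9 + -6)) is false, then count=0, then result=0, then (idx=-2), then result=0, then (idx=-1), then result=0, then (idx=0), then result=0, then (idx=1), then result=0, then (idx=2), then result=0, then (idx=3), then result=0, then shift=0, then (idx=1), then shift=0, then (idx=2), then shift=0, then (idx=3), then shift=0, then (idx=4), then shift=0, then (idx=5), then shift=0, then returns 7. revised: scale=-7, then count=4, then ((-min(count, 0)) == 3) is false, then count=0, then result=0, then (pos=-2), then result=0, then (pos=-1), then result=0, then (pos=0), then result=0, then (pos=1), then result=0, then (pos=2), then result=0, then (pos=3), then result=0, then shift=0, then (pos=1), then shift=0, then (pos=2), then shift=0, then (pos=3), then shift=0, then (pos=4), then shift=0, then (pos=5), then shift=0, then returns 7. Both give 7.
Checked all 72 inputs in the declared domain: the outputs agree on every one.
verdict: equivalent
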